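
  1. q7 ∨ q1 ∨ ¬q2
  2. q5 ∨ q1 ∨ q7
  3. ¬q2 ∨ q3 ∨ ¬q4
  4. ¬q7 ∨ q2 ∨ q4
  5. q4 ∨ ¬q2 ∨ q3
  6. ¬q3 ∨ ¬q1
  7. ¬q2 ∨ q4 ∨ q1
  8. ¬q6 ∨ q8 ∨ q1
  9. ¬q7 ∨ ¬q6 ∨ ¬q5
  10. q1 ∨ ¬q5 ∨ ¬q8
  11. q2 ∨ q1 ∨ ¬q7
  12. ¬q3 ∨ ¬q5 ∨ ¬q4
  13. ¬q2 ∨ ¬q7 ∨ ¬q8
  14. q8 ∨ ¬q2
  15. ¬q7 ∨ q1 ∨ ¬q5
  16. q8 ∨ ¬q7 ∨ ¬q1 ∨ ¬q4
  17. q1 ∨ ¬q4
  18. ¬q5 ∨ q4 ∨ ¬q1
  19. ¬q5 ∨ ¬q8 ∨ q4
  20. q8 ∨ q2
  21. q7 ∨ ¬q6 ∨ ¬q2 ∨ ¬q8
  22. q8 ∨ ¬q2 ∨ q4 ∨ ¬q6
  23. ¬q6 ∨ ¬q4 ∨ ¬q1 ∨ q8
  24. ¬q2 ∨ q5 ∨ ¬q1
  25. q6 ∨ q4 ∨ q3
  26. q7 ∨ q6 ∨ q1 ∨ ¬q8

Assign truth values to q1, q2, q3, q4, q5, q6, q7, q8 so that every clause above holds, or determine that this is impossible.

q1: True; q2: False; q3: False; q4: True; q5: True; q6: False; q7: False; q8: True

Suppose q3 = False.
Suppose q2 = False.
The clause (q8) is unit, so q8 = True.
Suppose q7 = False.
Suppose q5 = True.
The clause (q1) is unit, so q1 = True.
The clause (q4) is unit, so q4 = True.
Every clause is now satisfied; q6 is unconstrained.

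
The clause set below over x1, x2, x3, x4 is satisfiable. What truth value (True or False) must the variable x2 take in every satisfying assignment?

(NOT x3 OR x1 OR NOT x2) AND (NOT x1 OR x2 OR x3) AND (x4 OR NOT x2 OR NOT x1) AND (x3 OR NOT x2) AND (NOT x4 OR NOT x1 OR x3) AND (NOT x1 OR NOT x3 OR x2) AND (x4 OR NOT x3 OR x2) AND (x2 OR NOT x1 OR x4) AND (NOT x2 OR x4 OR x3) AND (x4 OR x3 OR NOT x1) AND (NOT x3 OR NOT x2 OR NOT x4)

Suppose x2 = true.
Unit clause (x3) forces x3 = true.
Unit clause (x1) forces x1 = true.
Unit clause (x4) forces x4 = true.
Now (NOT x4) is unsatisfied and unit — conflict.
So every satisfying assignment has x2 = False.

False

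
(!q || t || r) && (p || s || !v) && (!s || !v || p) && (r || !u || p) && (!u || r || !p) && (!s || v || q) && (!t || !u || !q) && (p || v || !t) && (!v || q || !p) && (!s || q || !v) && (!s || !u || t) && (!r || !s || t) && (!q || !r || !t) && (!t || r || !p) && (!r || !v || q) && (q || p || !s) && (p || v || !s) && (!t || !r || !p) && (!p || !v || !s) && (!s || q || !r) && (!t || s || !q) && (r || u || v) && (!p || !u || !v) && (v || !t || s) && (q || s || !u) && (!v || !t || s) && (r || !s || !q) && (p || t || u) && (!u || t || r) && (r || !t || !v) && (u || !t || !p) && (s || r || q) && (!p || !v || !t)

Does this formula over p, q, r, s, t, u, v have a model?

Branch on q: set q = true.
Branch on t: set t = false.
The clause (r) is unit, so r = true.
The clause (!s) is unit, so s = false.
Branch on p: set p = true.
Branch on u: set u = false.
All clauses hold; v can take either value.
A satisfying assignment: p: true; q: true; r: true; s: false; t: false; u: false; v: false.

Yes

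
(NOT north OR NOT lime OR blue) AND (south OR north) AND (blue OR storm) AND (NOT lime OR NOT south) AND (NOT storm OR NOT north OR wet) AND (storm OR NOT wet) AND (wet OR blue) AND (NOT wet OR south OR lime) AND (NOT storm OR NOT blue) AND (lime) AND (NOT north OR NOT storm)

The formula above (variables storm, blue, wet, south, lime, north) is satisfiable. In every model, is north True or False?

True

Suppose north = false.
(south) alone gives south = true.
(NOT lime) alone gives lime = false.
That conflicts with the unit clause (lime).
So every satisfying assignment has north = True.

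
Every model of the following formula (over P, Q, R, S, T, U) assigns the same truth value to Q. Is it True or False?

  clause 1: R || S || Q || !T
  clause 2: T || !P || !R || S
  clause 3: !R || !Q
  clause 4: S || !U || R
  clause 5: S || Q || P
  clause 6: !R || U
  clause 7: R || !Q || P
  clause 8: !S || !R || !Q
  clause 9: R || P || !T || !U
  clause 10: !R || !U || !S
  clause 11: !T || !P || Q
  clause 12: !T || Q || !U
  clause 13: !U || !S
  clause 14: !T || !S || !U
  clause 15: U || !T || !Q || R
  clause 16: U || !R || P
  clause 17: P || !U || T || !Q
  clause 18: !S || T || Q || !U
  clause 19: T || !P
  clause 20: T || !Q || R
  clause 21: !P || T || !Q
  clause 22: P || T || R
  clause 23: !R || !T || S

Suppose Q = true.
The clause (!R) is unit, so R = false.
The clause (P) is unit, so P = true.
The clause (T) is unit, so T = true.
The clause (U) is unit, so U = true.
The clause (S) is unit, so S = true.
That conflicts with the unit clause (!S).
So every satisfying assignment has Q = False.

False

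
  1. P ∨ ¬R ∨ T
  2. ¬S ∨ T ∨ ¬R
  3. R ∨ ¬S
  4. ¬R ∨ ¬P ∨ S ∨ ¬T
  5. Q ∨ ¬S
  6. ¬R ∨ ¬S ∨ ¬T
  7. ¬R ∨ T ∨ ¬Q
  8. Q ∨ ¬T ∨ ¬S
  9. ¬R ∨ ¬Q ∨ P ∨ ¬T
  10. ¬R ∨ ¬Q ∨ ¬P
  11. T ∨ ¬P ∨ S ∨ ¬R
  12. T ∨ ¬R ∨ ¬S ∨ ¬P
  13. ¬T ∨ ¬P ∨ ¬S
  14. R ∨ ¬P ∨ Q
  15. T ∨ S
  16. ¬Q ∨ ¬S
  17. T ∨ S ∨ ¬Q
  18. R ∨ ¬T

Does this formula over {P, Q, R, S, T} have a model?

Yes

Suppose R = True.
Suppose P = False.
The clause (T) is unit, so T = True.
The clause (¬S) is unit, so S = False.
The clause (¬Q) is unit, so Q = False.
Every clause now holds.
A satisfying assignment: P ↦ False,  Q ↦ False,  R ↦ True,  S ↦ False,  T ↦ True.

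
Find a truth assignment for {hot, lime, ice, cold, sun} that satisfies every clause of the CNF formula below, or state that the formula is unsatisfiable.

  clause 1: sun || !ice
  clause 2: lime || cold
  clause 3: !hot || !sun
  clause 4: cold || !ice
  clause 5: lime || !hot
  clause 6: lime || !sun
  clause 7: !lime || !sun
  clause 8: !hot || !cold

hot ↦ true, lime ↦ true, ice ↦ false, cold ↦ false, sun ↦ false

Try sun = false.
(!ice) alone gives ice = false.
Try lime = true.
Try hot = true.
(!cold) alone gives cold = false.
This assignment satisfies each clause.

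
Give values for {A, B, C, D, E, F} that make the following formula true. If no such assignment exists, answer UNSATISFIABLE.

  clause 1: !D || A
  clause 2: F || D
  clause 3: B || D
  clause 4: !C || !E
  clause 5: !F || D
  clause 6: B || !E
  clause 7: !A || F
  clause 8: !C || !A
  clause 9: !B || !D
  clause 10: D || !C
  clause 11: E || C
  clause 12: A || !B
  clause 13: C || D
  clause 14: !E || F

Suppose D = false.
(F) alone gives F = true.
That conflicts with the unit clause (!F).
That branch fails; take D = true instead.
(A) alone gives A = true.
(F) alone gives F = true.
(!C) alone gives C = false.
(!B) alone gives B = false.
(!E) alone gives E = false.
That conflicts with the unit clause (E).
Neither D = true nor D = false works.

UNSATISFIABLE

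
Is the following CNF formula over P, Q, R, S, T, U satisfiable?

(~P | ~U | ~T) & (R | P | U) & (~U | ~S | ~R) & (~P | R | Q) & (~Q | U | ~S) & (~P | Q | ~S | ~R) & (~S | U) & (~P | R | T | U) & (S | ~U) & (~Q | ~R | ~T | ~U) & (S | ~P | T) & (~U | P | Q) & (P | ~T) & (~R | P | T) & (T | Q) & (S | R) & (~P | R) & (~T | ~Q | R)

Yes, satisfiable

Branch on S: set S = 1.
Unit clause (U) forces U = 1.
Unit clause (~R) forces R = 0.
Unit clause (~P) forces P = 0.
Unit clause (Q) forces Q = 1.
Unit clause (~T) forces T = 0.
Every clause now holds.
A satisfying assignment: P: 0; Q: 1; R: 0; S: 1; T: 0; U: 1.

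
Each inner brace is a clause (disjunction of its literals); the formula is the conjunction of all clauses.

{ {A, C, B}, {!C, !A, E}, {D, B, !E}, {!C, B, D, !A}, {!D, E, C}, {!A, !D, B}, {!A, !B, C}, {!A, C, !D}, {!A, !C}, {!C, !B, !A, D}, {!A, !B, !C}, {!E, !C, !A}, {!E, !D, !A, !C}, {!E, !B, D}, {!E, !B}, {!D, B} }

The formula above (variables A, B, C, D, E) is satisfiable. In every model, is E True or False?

Suppose E = true.
(!B) alone gives B = false.
(D) alone gives D = true.
But (!D) is also a unit clause — contradiction.
So every satisfying assignment has E = False.

False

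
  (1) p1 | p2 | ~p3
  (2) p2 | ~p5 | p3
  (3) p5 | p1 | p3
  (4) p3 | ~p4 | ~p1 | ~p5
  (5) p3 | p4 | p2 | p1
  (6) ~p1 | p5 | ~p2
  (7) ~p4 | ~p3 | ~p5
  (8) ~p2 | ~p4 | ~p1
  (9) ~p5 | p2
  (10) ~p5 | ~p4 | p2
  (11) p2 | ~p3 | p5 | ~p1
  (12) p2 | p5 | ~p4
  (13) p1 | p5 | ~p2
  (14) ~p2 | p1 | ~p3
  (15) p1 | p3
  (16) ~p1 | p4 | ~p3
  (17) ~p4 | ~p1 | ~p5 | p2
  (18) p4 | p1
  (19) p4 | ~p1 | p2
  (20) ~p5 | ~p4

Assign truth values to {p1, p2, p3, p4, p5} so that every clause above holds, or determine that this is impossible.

p1: 1, p2: 1, p3: 0, p4: 0, p5: 1

Suppose p5 = 1.
From the singleton clause (p2), p2 = 1.
From the singleton clause (~p4), p4 = 0.
From the singleton clause (p1), p1 = 1.
From the singleton clause (~p3), p3 = 0.
All clauses are satisfied.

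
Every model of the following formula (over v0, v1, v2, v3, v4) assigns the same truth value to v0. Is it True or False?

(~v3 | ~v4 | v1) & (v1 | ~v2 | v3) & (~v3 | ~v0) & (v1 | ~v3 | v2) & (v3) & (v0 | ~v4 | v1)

False

Suppose v0 = 1.
Unit clause (~v3) forces v3 = 0.
Now (v3) is unsatisfied and unit — conflict.
So every satisfying assignment has v0 = False.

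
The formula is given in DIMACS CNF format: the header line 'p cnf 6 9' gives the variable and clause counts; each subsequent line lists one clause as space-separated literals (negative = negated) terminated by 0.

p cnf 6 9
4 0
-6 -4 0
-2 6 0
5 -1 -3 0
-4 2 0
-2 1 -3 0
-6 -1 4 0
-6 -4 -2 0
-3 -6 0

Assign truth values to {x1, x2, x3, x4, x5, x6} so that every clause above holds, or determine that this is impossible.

Unit clause (x4) forces x4 = True.
Unit clause (¬x6) forces x6 = False.
Unit clause (¬x2) forces x2 = False.
Now (x2) is unsatisfied and unit — conflict.

UNSATISFIABLE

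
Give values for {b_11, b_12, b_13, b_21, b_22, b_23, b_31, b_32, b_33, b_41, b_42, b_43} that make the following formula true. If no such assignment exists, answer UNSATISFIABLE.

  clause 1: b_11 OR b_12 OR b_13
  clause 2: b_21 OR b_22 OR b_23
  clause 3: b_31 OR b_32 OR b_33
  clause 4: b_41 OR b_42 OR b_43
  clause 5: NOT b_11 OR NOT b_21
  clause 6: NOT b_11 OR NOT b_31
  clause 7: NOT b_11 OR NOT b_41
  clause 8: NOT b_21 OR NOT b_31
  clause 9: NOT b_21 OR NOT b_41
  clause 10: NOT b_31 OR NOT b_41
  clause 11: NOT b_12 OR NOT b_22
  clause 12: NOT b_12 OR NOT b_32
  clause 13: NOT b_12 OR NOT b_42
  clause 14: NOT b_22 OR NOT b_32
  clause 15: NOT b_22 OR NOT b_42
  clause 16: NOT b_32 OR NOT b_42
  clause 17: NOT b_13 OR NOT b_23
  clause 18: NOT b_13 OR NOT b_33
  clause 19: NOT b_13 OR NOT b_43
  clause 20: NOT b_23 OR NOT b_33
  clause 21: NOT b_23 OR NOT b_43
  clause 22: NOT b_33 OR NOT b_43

Case b_11 = false:
Case b_12 = true:
The clause (NOT b_22) is unit, so b_22 = false.
The clause (NOT b_32) is unit, so b_32 = false.
The clause (NOT b_42) is unit, so b_42 = false.
Case b_21 = true:
The clause (NOT b_31) is unit, so b_31 = false.
The clause (b_33) is unit, so b_33 = true.
The clause (NOT b_41) is unit, so b_41 = false.
The clause (b_43) is unit, so b_43 = true.
That conflicts with the unit clause (NOT b_43).
Undo b_21 and try b_21 = false.
The clause (b_23) is unit, so b_23 = true.
The clause (NOT b_13) is unit, so b_13 = false.
The clause (NOT b_33) is unit, so b_33 = false.
The clause (b_31) is unit, so b_31 = true.
The clause (NOT b_41) is unit, so b_41 = false.
The clause (b_43) is unit, so b_43 = true.
That conflicts with the unit clause (NOT b_43).
Neither b_21 = true nor b_21 = false works.
Undo b_12 and try b_12 = false.
The clause (b_13) is unit, so b_13 = true.
The clause (NOT b_23) is unit, so b_23 = false.
The clause (NOT b_33) is unit, so b_33 = false.
The clause (NOT b_43) is unit, so b_43 = false.
Case b_21 = true:
The clause (NOT b_31) is unit, so b_31 = false.
The clause (b_32) is unit, so b_32 = true.
The clause (NOT b_41) is unit, so b_41 = false.
The clause (b_42) is unit, so b_42 = true.
That conflicts with the unit clause (NOT b_42).
Undo b_21 and try b_21 = false.
The clause (b_22) is unit, so b_22 = true.
The clause (NOT b_32) is unit, so b_32 = false.
The clause (b_31) is unit, so b_31 = true.
The clause (NOT b_41) is unit, so b_41 = false.
The clause (b_42) is unit, so b_42 = true.
That conflicts with the unit clause (NOT b_42).
Neither b_21 = true nor b_21 = false works.
Neither b_12 = true nor b_12 = false works.
Undo b_11 and try b_11 = true.
The clause (NOT b_21) is unit, so b_21 = false.
The clause (NOT b_31) is unit, so b_31 = false.
The clause (NOT b_41) is unit, so b_41 = false.
Case b_22 = true:
The clause (NOT b_12) is unit, so b_12 = false.
The clause (NOT b_32) is unit, so b_32 = false.
The clause (b_33) is unit, so b_33 = true.
The clause (NOT b_42) is unit, so b_42 = false.
The clause (b_43) is unit, so b_43 = true.
That conflicts with the unit clause (NOT b_43).
Undo b_22 and try b_22 = false.
The clause (b_23) is unit, so b_23 = true.
The clause (NOT b_13) is unit, so b_13 = false.
The clause (NOT b_33) is unit, so b_33 = false.
The clause (b_32) is unit, so b_32 = true.
The clause (NOT b_12) is unit, so b_12 = false.
The clause (NOT b_42) is unit, so b_42 = false.
The clause (b_43) is unit, so b_43 = true.
That conflicts with the unit clause (NOT b_43).
Neither b_22 = true nor b_22 = false works.
Neither b_11 = true nor b_11 = false works.

UNSATISFIABLE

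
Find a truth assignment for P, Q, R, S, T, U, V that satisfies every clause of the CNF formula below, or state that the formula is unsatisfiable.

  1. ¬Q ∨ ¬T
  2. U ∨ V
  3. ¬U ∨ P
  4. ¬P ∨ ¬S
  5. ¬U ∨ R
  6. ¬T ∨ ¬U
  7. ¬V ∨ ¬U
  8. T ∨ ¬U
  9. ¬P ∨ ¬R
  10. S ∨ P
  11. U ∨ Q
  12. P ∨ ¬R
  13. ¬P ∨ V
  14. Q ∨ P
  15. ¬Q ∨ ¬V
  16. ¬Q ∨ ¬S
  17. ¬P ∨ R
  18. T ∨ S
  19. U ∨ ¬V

UNSATISFIABLE

Branch on Q: set Q = False.
Unit clause (U) forces U = True.
Unit clause (P) forces P = True.
Unit clause (¬S) forces S = False.
Unit clause (R) forces R = True.
But (¬R) is also a unit clause — contradiction.
So Q must be the other value — set Q = True.
Unit clause (¬T) forces T = False.
Unit clause (¬U) forces U = False.
Unit clause (V) forces V = True.
But (¬V) is also a unit clause — contradiction.
Either choice for Q ends in contradiction.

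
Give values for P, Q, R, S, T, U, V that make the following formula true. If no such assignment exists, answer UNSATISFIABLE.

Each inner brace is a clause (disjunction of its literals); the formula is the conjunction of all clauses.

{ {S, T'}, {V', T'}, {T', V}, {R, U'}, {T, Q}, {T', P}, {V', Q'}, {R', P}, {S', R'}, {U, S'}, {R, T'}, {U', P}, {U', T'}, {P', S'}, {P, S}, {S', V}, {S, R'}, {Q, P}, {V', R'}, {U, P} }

Case S = 0:
The clause (T') is unit, so T = 0.
The clause (Q) is unit, so Q = 1.
The clause (V') is unit, so V = 0.
The clause (P) is unit, so P = 1.
The clause (R') is unit, so R = 0.
The clause (U') is unit, so U = 0.
All clauses are satisfied.

P=1, Q=1, R=0, S=0, T=0, U=0, V=0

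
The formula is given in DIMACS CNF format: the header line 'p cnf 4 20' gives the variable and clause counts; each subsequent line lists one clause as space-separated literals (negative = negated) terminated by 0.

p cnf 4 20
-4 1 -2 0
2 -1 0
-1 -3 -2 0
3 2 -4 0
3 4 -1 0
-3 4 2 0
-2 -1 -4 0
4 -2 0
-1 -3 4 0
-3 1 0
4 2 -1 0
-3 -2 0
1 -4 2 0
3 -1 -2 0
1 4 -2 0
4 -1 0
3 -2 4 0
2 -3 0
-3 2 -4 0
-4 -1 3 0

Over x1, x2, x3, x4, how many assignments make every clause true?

1

There are 2^4 = 16 truth assignments over (x1, x2, x3, x4).
Check each against the 20 clauses (columns in the order x1, x2, x3, x4):
  F F F F  ✓ satisfies all
  F F F T  ✗ fails (x3 ∨ x2 ∨ ¬x4)
  F F T F  ✗ fails (¬x3 ∨ x4 ∨ x2)
  F F T T  ✗ fails (¬x3 ∨ x1)
  F T F F  ✗ fails (x4 ∨ ¬x2)
  F T F T  ✗ fails (¬x4 ∨ x1 ∨ ¬x2)
  F T T F  ✗ fails (x4 ∨ ¬x2)
  F T T T  ✗ fails (¬x4 ∨ x1 ∨ ¬x2)
  T F F F  ✗ fails (x2 ∨ ¬x1)
  T F F T  ✗ fails (x2 ∨ ¬x1)
  T F T F  ✗ fails (x2 ∨ ¬x1)
  T F T T  ✗ fails (x2 ∨ ¬x1)
  T T F F  ✗ fails (x3 ∨ x4 ∨ ¬x1)
  T T F T  ✗ fails (¬x2 ∨ ¬x1 ∨ ¬x4)
  T T T F  ✗ fails (¬x1 ∨ ¬x3 ∨ ¬x2)
  T T T T  ✗ fails (¬x1 ∨ ¬x3 ∨ ¬x2)
1 of the 16 rows is a model.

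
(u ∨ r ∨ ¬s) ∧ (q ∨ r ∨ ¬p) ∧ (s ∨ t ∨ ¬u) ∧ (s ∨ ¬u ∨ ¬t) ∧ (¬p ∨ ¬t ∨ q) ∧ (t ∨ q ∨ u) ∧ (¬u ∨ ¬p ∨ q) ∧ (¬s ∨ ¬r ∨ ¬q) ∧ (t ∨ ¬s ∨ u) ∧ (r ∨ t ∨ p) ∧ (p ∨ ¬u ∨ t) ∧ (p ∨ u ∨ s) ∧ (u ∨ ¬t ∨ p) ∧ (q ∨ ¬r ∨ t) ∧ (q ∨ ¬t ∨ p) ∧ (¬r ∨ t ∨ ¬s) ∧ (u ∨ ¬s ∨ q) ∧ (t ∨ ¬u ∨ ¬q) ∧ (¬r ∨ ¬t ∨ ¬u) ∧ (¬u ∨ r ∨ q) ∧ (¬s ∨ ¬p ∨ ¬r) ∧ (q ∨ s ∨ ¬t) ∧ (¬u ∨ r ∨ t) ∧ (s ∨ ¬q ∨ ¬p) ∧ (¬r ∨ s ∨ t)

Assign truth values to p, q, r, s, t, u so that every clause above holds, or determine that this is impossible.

p: True, q: True, r: False, s: True, t: True, u: True

Suppose u = True.
Suppose s = True.
Suppose p = True.
The clause (q) is unit, so q = True.
The clause (¬r) is unit, so r = False.
The clause (t) is unit, so t = True.
Every clause now holds.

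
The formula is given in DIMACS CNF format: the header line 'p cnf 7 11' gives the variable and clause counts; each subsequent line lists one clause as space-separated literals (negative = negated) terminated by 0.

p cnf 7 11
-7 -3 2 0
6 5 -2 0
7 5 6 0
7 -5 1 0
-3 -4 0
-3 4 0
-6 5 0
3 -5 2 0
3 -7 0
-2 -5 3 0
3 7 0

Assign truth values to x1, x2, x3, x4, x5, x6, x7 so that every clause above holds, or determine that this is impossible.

Suppose x3 = False.
The clause (¬x7) is unit, so x7 = False.
Now (x7) is unsatisfied and unit — conflict.
That branch fails; take x3 = True instead.
The clause (¬x4) is unit, so x4 = False.
Now (x4) is unsatisfied and unit — conflict.
Neither x3 = True nor x3 = False works.

UNSATISFIABLE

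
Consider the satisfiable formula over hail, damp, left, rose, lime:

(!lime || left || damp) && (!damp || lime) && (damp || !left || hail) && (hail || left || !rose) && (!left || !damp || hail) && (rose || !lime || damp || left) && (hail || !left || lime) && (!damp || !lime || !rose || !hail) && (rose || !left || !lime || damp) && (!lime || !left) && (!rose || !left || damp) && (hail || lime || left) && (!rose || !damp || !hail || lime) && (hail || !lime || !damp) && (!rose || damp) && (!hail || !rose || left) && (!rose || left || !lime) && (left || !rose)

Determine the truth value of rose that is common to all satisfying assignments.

False

Suppose rose = true.
Unit clause (damp) forces damp = true.
Unit clause (lime) forces lime = true.
Unit clause (!hail) forces hail = false.
But (hail) is also a unit clause — contradiction.
So every satisfying assignment has rose = False.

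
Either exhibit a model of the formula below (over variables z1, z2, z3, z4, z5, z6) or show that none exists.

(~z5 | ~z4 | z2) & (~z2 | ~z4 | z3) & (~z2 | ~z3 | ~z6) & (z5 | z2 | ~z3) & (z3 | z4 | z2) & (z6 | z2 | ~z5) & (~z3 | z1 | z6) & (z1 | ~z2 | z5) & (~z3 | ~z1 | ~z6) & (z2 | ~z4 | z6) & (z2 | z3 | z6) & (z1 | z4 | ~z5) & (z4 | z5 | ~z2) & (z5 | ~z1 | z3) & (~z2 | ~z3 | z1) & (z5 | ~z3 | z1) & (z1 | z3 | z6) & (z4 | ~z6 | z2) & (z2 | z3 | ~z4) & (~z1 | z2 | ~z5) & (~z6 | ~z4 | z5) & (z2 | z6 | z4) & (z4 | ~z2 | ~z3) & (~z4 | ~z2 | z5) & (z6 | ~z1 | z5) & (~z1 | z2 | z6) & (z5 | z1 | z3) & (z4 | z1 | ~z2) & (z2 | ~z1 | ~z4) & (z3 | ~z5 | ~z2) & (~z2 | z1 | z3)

z1=1; z2=1; z3=1; z4=1; z5=1; z6=0

Case z5 = 1:
Case z4 = 1:
(z2) alone gives z2 = 1.
(z3) alone gives z3 = 1.
(~z6) alone gives z6 = 0.
(z1) alone gives z1 = 1.
All clauses are satisfied.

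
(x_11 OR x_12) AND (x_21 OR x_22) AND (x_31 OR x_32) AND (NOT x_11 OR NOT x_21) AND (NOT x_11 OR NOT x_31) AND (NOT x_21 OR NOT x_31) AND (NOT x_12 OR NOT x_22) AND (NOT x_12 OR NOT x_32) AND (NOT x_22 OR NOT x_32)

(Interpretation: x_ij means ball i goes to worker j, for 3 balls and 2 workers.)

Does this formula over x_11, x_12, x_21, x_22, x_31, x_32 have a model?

No

Branch on x_11: set x_11 = true.
From the singleton clause (NOT x_21), x_21 = false.
From the singleton clause (x_22), x_22 = true.
From the singleton clause (NOT x_31), x_31 = false.
From the singleton clause (x_32), x_32 = true.
Now (NOT x_32) is unsatisfied and unit — conflict.
Undo x_11 and try x_11 = false.
From the singleton clause (x_12), x_12 = true.
From the singleton clause (NOT x_22), x_22 = false.
From the singleton clause (x_21), x_21 = true.
From the singleton clause (NOT x_31), x_31 = false.
From the singleton clause (x_32), x_32 = true.
Now (NOT x_32) is unsatisfied and unit — conflict.
Both values of x_11 lead to a conflict.
No assignment satisfies every clause.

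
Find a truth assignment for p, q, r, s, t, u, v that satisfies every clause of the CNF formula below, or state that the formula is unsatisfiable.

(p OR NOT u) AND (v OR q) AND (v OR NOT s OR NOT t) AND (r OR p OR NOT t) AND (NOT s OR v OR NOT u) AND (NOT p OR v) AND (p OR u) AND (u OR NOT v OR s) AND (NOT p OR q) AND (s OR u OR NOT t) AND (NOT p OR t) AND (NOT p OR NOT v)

Branch on p: set p = true.
(v) alone gives v = true.
That conflicts with the unit clause (NOT v).
Backtrack on p: now try p = false.
(NOT u) alone gives u = false.
That conflicts with the unit clause (u).
Neither p = true nor p = false works.

UNSATISFIABLE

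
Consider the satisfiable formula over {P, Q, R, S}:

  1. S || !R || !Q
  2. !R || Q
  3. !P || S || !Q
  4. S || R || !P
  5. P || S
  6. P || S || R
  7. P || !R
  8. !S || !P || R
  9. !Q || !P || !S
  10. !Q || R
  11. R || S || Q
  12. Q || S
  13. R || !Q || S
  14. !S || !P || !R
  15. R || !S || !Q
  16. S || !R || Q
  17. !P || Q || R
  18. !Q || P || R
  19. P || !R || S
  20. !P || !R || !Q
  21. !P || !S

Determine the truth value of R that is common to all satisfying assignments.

Suppose R = true.
From the singleton clause (Q), Q = true.
From the singleton clause (S), S = true.
From the singleton clause (P), P = true.
But (!P) is also a unit clause — contradiction.
So every satisfying assignment has R = False.

False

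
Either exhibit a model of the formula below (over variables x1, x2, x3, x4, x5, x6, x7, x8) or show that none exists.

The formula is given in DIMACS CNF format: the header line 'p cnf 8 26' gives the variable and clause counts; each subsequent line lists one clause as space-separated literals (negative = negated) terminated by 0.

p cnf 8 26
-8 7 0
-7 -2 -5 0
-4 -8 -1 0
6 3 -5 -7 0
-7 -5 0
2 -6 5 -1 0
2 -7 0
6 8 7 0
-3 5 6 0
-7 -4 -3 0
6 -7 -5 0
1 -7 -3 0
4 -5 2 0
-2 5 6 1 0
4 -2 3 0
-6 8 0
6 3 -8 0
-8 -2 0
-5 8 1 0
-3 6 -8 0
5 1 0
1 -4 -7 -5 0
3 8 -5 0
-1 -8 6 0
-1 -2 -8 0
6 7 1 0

x1 ↦ True,  x2 ↦ True,  x3 ↦ False,  x4 ↦ True,  x5 ↦ False,  x6 ↦ False,  x7 ↦ True,  x8 ↦ False

Case x8 = False:
(¬x6) alone gives x6 = False.
(x7) alone gives x7 = True.
(¬x5) alone gives x5 = False.
(x2) alone gives x2 = True.
(¬x3) alone gives x3 = False.
(x1) alone gives x1 = True.
(x4) alone gives x4 = True.
Every clause now holds.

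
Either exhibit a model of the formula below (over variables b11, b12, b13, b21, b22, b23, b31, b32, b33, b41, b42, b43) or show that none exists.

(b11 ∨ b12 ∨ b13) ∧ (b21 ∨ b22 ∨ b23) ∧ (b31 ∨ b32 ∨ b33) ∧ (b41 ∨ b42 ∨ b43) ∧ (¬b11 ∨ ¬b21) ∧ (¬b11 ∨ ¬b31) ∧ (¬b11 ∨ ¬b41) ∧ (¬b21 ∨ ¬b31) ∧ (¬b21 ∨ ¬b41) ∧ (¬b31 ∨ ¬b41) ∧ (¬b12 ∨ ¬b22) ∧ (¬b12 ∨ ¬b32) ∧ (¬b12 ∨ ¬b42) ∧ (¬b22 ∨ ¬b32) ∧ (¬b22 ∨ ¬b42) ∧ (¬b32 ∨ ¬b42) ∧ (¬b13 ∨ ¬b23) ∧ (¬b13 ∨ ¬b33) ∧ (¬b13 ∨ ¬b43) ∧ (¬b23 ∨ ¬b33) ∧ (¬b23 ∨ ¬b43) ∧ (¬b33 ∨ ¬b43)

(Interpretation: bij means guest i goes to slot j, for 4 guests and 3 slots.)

UNSATISFIABLE

Suppose b11 = False.
Suppose b12 = True.
Unit clause (¬b22) forces b22 = False.
Unit clause (¬b32) forces b32 = False.
Unit clause (¬b42) forces b42 = False.
Suppose b21 = True.
Unit clause (¬b31) forces b31 = False.
Unit clause (b33) forces b33 = True.
Unit clause (¬b41) forces b41 = False.
Unit clause (b43) forces b43 = True.
That conflicts with the unit clause (¬b43).
So b21 must be the other value — set b21 = False.
Unit clause (b23) forces b23 = True.
Unit clause (¬b13) forces b13 = False.
Unit clause (¬b33) forces b33 = False.
Unit clause (b31) forces b31 = True.
Unit clause (¬b41) forces b41 = False.
Unit clause (b43) forces b43 = True.
That conflicts with the unit clause (¬b43).
Both values of b21 lead to a conflict.
So b12 must be the other value — set b12 = False.
Unit clause (b13) forces b13 = True.
Unit clause (¬b23) forces b23 = False.
Unit clause (¬b33) forces b33 = False.
Unit clause (¬b43) forces b43 = False.
Suppose b21 = True.
Unit clause (¬b31) forces b31 = False.
Unit clause (b32) forces b32 = True.
Unit clause (¬b41) forces b41 = False.
Unit clause (b42) forces b42 = True.
That conflicts with the unit clause (¬b42).
So b21 must be the other value — set b21 = False.
Unit clause (b22) forces b22 = True.
Unit clause (¬b32) forces b32 = False.
Unit clause (b31) forces b31 = True.
Unit clause (¬b41) forces b41 = False.
Unit clause (b42) forces b42 = True.
That conflicts with the unit clause (¬b42).
Both values of b21 lead to a conflict.
Both values of b12 lead to a conflict.
So b11 must be the other value — set b11 = True.
Unit clause (¬b21) forces b21 = False.
Unit clause (¬b31) forces b31 = False.
Unit clause (¬b41) forces b41 = False.
Suppose b22 = True.
Unit clause (¬b12) forces b12 = False.
Unit clause (¬b32) forces b32 = False.
Unit clause (b33) forces b33 = True.
Unit clause (¬b42) forces b42 = False.
Unit clause (b43) forces b43 = True.
That conflicts with the unit clause (¬b43).
So b22 must be the other value — set b22 = False.
Unit clause (b23) forces b23 = True.
Unit clause (¬b13) forces b13 = False.
Unit clause (¬b33) forces b33 = False.
Unit clause (b32) forces b32 = True.
Unit clause (¬b12) forces b12 = False.
Unit clause (¬b42) forces b42 = False.
Unit clause (b43) forces b43 = True.
That conflicts with the unit clause (¬b43).
Both values of b22 lead to a conflict.
Both values of b11 lead to a conflict.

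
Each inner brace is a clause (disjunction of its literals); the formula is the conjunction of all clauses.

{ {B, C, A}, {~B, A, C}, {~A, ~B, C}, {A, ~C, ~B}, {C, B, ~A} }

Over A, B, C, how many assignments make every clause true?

There are 2^3 = 8 truth assignments over (A, B, C).
Split on C. With C = 1, the clauses containing C are satisfied and ~C drops from the rest; 3 of the 2^2 = 4 assignments to the other variables satisfy what remains.
With C = 0, by the same count on the reduced clause set, 0 assignments work.
(One model: A=F, B=F, C=T.)
Total: 3 + 0 = 3.

3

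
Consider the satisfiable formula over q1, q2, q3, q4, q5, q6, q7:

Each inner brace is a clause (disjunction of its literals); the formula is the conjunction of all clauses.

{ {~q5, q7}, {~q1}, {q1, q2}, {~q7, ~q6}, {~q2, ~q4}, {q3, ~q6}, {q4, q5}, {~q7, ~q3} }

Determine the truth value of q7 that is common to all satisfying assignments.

True

Suppose q7 = 0.
The clause (~q5) is unit, so q5 = 0.
The clause (~q1) is unit, so q1 = 0.
The clause (q2) is unit, so q2 = 1.
The clause (~q4) is unit, so q4 = 0.
But (q4) is also a unit clause — contradiction.
So every satisfying assignment has q7 = True.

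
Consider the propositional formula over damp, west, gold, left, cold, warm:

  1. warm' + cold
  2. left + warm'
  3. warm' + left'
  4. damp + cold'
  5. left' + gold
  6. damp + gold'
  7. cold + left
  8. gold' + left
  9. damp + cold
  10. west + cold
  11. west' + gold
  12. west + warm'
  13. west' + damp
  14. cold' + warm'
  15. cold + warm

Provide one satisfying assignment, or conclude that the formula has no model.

damp: 1; west: 0; gold: 1; left: 1; cold: 1; warm: 0

Try warm = 0.
From the singleton clause (cold), cold = 1.
From the singleton clause (damp), damp = 1.
Try left = 1.
From the singleton clause (gold), gold = 1.
Every clause is now satisfied; west is unconstrained.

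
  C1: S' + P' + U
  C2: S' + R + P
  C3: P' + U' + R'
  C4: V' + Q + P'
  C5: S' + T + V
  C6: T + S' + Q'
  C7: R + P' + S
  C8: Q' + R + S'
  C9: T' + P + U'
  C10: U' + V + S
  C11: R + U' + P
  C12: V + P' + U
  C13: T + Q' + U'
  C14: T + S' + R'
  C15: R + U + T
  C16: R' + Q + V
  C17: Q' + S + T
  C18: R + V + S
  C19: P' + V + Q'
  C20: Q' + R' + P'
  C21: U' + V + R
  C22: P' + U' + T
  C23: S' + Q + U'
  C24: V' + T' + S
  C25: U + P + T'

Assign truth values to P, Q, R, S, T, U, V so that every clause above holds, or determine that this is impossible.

Suppose S = 0.
Suppose R = 1.
Suppose P = 0.
Suppose T = 0.
(Q') alone gives Q = 0.
(V) alone gives V = 1.
All clauses hold; U can take either value.

P ↦ 0, Q ↦ 0, R ↦ 1, S ↦ 0, T ↦ 0, U ↦ 0, V ↦ 1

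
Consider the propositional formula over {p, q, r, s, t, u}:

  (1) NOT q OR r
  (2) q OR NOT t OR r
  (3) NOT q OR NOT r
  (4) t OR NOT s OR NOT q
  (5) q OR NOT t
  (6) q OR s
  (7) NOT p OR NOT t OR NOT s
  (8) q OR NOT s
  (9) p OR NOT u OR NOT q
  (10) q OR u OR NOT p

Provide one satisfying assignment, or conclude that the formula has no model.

Case q = false:
Unit clause (NOT t) forces t = false.
Unit clause (s) forces s = true.
But (NOT s) is also a unit clause — contradiction.
So q must be the other value — set q = true.
Unit clause (r) forces r = true.
But (NOT r) is also a unit clause — contradiction.
Either choice for q ends in contradiction.

UNSATISFIABLE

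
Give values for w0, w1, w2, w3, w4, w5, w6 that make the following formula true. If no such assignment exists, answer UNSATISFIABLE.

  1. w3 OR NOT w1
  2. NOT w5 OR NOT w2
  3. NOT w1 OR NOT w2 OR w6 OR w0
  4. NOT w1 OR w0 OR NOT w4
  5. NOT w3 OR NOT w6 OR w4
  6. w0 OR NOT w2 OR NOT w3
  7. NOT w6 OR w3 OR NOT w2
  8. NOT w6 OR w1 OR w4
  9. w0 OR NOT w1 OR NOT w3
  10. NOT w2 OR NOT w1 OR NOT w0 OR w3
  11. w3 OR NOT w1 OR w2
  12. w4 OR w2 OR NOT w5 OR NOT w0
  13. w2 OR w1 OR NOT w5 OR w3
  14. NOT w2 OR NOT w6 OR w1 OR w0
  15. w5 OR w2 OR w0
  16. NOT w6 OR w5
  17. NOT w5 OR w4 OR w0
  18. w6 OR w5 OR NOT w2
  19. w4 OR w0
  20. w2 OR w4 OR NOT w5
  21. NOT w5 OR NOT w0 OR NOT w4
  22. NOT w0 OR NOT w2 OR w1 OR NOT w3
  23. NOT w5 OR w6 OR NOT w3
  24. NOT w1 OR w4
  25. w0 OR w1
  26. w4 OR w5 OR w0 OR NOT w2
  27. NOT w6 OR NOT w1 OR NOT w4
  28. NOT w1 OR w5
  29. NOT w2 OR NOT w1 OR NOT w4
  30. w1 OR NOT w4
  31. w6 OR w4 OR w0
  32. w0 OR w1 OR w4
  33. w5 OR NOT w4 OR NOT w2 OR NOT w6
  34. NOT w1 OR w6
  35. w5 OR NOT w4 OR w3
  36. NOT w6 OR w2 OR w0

Try w3 = false.
(NOT w1) alone gives w1 = false.
(w0) alone gives w0 = true.
(NOT w4) alone gives w4 = false.
(NOT w6) alone gives w6 = false.
Try w5 = false.
(NOT w2) alone gives w2 = false.
This assignment satisfies each clause.

w0=true,  w1=false,  w2=false,  w3=false,  w4=false,  w5=false,  w6=false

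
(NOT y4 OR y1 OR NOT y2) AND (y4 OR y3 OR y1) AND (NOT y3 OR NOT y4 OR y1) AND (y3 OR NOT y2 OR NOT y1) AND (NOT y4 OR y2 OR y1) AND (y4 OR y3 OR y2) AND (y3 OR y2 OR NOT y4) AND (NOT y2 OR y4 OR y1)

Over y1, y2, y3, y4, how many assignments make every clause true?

There are 2^4 = 16 truth assignments over (y1, y2, y3, y4).
Check each against the 8 clauses (columns in the order y1, y2, y3, y4):
  F F F F  ✗ fails (y4 OR y3 OR y1)
  F F F T  ✗ fails (NOT y4 OR y2 OR y1)
  F F T F  ✓ satisfies all
  F F T T  ✗ fails (NOT y3 OR NOT y4 OR y1)
  F T F F  ✗ fails (y4 OR y3 OR y1)
  F T F T  ✗ fails (NOT y4 OR y1 OR NOT y2)
  F T T F  ✗ fails (NOT y2 OR y4 OR y1)
  F T T T  ✗ fails (NOT y4 OR y1 OR NOT y2)
  T F F F  ✗ fails (y4 OR y3 OR y2)
  T F F T  ✗ fails (y3 OR y2 OR NOT y4)
  T F T F  ✓ satisfies all
  T F T T  ✓ satisfies all
  T T F F  ✗ fails (y3 OR NOT y2 OR NOT y1)
  T T F T  ✗ fails (y3 OR NOT y2 OR NOT y1)
  T T T F  ✓ satisfies all
  T T T T  ✓ satisfies all
5 of the 16 rows are models.

5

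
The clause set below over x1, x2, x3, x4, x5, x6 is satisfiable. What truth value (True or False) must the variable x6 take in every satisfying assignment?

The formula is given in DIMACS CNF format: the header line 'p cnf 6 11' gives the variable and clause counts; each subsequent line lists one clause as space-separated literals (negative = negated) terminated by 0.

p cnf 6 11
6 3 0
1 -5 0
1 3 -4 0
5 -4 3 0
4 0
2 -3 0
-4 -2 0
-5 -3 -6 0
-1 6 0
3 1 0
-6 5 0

Suppose x6 = False.
Unit clause (x3) forces x3 = True.
Unit clause (x4) forces x4 = True.
Unit clause (x2) forces x2 = True.
But (¬x2) is also a unit clause — contradiction.
So every satisfying assignment has x6 = True.

True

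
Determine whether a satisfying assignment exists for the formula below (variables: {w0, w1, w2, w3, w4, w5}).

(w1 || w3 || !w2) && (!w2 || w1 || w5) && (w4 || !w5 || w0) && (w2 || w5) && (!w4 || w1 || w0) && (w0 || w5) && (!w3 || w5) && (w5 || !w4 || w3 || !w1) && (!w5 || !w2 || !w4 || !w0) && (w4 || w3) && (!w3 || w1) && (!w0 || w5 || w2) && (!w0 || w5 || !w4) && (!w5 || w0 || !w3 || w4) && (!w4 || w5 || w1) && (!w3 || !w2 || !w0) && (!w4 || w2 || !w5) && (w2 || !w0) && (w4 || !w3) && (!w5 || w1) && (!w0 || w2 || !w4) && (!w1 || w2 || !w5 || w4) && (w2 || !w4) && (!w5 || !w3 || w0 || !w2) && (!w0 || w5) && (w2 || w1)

Try w2 = true.
Try w1 = true.
Try w0 = false.
From the singleton clause (w5), w5 = true.
From the singleton clause (w4), w4 = true.
From the singleton clause (!w3), w3 = false.
Every clause now holds.
A satisfying assignment: w0 ↦ false; w1 ↦ true; w2 ↦ true; w3 ↦ false; w4 ↦ true; w5 ↦ true.

Yes, satisfiable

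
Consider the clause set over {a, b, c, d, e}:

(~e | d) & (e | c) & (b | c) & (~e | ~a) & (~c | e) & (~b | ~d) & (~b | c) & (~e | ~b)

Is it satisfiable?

Satisfiable

Branch on e: set e = 1.
From the singleton clause (d), d = 1.
From the singleton clause (~a), a = 0.
From the singleton clause (~b), b = 0.
From the singleton clause (c), c = 1.
This assignment satisfies each clause.
A satisfying assignment: a=0,  b=0,  c=1,  d=1,  e=1.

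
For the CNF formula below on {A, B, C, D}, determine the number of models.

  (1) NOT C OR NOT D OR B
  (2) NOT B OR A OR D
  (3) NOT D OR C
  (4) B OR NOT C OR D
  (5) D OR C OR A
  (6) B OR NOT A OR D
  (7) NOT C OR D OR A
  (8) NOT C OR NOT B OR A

There are 2^4 = 16 truth assignments over (A, B, C, D).
Check each against the 8 clauses (columns in the order A, B, C, D):
  F F F F  ✗ fails (D OR C OR A)
  F F F T  ✗ fails (NOT D OR C)
  F F T F  ✗ fails (B OR NOT C OR D)
  F F T T  ✗ fails (NOT C OR NOT D OR B)
  F T F F  ✗ fails (NOT B OR A OR D)
  F T F T  ✗ fails (NOT D OR C)
  F T T F  ✗ fails (NOT B OR A OR D)
  F T T T  ✗ fails (NOT C OR NOT B OR A)
  T F F F  ✗ fails (B OR NOT A OR D)
  T F F T  ✗ fails (NOT D OR C)
  T F T F  ✗ fails (B OR NOT C OR D)
  T F T T  ✗ fails (NOT C OR NOT D OR B)
  T T F F  ✓ satisfies all
  T T F T  ✗ fails (NOT D OR C)
  T T T F  ✓ satisfies all
  T T T T  ✓ satisfies all
3 of the 16 rows are models.

3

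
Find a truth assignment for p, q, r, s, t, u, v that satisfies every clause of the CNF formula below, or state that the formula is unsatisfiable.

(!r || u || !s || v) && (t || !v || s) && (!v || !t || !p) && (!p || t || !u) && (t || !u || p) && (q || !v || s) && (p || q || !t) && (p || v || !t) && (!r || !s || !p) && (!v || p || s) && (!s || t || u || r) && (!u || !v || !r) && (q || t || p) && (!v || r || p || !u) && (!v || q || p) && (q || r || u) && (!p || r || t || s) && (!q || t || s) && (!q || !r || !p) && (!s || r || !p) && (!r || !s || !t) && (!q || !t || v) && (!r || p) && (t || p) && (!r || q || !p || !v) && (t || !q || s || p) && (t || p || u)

Case r = false:
Case q = true:
Case t = true:
The clause (v) is unit, so v = true.
The clause (!p) is unit, so p = false.
The clause (s) is unit, so s = true.
The clause (!u) is unit, so u = false.
Every clause now holds.

p ↦ false, q ↦ true, r ↦ false, s ↦ true, t ↦ true, u ↦ false, v ↦ true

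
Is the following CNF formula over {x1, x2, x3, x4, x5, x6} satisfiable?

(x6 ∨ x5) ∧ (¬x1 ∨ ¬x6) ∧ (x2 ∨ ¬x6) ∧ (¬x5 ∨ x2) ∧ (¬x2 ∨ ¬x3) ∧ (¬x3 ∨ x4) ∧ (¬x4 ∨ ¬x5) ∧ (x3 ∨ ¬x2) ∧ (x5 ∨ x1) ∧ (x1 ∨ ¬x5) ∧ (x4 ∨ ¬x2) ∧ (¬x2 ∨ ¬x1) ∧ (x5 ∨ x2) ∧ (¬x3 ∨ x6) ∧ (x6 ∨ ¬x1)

Unsatisfiable

Case x6 = True:
From the singleton clause (¬x1), x1 = False.
From the singleton clause (x2), x2 = True.
From the singleton clause (¬x3), x3 = False.
That conflicts with the unit clause (x3).
So x6 must be the other value — set x6 = False.
From the singleton clause (x5), x5 = True.
From the singleton clause (x2), x2 = True.
From the singleton clause (¬x3), x3 = False.
That conflicts with the unit clause (x3).
Either choice for x6 ends in contradiction.
No assignment satisfies every clause.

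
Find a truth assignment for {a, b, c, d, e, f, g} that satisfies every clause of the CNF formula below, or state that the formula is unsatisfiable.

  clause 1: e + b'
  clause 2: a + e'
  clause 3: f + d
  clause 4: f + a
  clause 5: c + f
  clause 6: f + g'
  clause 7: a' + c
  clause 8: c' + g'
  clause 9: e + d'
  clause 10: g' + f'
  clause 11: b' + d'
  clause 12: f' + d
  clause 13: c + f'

Case e = 1:
(a) alone gives a = 1.
(c) alone gives c = 1.
(g') alone gives g = 0.
Case f = 0:
(d) alone gives d = 1.
(b') alone gives b = 0.
Every clause now holds.

a: 1, b: 0, c: 1, d: 1, e: 1, f: 0, g: 0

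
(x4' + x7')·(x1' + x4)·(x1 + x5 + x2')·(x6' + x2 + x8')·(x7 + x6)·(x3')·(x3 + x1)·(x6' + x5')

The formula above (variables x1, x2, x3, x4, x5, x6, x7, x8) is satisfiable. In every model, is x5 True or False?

False

Suppose x5 = 1.
The clause (x3') is unit, so x3 = 0.
The clause (x1) is unit, so x1 = 1.
The clause (x4) is unit, so x4 = 1.
The clause (x7') is unit, so x7 = 0.
The clause (x6) is unit, so x6 = 1.
Now (x6') is unsatisfied and unit — conflict.
So every satisfying assignment has x5 = False.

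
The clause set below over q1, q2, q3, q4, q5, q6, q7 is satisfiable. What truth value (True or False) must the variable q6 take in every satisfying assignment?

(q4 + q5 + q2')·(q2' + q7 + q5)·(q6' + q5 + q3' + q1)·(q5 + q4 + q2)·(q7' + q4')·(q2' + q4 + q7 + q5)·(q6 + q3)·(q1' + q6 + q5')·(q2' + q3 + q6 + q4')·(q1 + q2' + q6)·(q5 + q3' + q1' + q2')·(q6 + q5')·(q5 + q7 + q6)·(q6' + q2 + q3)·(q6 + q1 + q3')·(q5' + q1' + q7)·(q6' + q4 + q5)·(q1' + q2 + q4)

True

Suppose q6 = 0.
(q3) alone gives q3 = 1.
(q5') alone gives q5 = 0.
(q7) alone gives q7 = 1.
(q4') alone gives q4 = 0.
(q2') alone gives q2 = 0.
That conflicts with the unit clause (q2).
So every satisfying assignment has q6 = True.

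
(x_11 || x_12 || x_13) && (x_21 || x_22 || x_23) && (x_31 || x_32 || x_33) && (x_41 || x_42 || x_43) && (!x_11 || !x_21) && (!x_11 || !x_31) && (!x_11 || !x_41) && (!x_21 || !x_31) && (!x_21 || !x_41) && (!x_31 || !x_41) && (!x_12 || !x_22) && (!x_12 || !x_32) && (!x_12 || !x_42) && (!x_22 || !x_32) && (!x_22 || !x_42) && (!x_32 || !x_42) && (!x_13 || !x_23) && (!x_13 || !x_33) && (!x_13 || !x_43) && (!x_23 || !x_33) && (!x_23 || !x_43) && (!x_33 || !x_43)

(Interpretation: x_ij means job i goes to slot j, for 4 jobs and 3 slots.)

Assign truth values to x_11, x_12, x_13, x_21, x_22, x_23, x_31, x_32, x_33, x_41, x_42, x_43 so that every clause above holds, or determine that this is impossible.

UNSATISFIABLE

Suppose x_11 = false.
Suppose x_12 = true.
The clause (!x_22) is unit, so x_22 = false.
The clause (!x_32) is unit, so x_32 = false.
The clause (!x_42) is unit, so x_42 = false.
Suppose x_21 = true.
The clause (!x_31) is unit, so x_31 = false.
The clause (x_33) is unit, so x_33 = true.
The clause (!x_41) is unit, so x_41 = false.
The clause (x_43) is unit, so x_43 = true.
But (!x_43) is also a unit clause — contradiction.
Backtrack on x_21: now try x_21 = false.
The clause (x_23) is unit, so x_23 = true.
The clause (!x_13) is unit, so x_13 = false.
The clause (!x_33) is unit, so x_33 = false.
The clause (x_31) is unit, so x_31 = true.
The clause (!x_41) is unit, so x_41 = false.
The clause (x_43) is unit, so x_43 = true.
But (!x_43) is also a unit clause — contradiction.
Both values of x_21 lead to a conflict.
Backtrack on x_12: now try x_12 = false.
The clause (x_13) is unit, so x_13 = true.
The clause (!x_23) is unit, so x_23 = false.
The clause (!x_33) is unit, so x_33 = false.
The clause (!x_43) is unit, so x_43 = false.
Suppose x_21 = true.
The clause (!x_31) is unit, so x_31 = false.
The clause (x_32) is unit, so x_32 = true.
The clause (!x_41) is unit, so x_41 = false.
The clause (x_42) is unit, so x_42 = true.
But (!x_42) is also a unit clause — contradiction.
Backtrack on x_21: now try x_21 = false.
The clause (x_22) is unit, so x_22 = true.
The clause (!x_32) is unit, so x_32 = false.
The clause (x_31) is unit, so x_31 = true.
The clause (!x_41) is unit, so x_41 = false.
The clause (x_42) is unit, so x_42 = true.
But (!x_42) is also a unit clause — contradiction.
Both values of x_21 lead to a conflict.
Both values of x_12 lead to a conflict.
Backtrack on x_11: now try x_11 = true.
The clause (!x_21) is unit, so x_21 = false.
The clause (!x_31) is unit, so x_31 = false.
The clause (!x_41) is unit, so x_41 = false.
Suppose x_22 = true.
The clause (!x_12) is unit, so x_12 = false.
The clause (!x_32) is unit, so x_32 = false.
The clause (x_33) is unit, so x_33 = true.
The clause (!x_42) is unit, so x_42 = false.
The clause (x_43) is unit, so x_43 = true.
But (!x_43) is also a unit clause — contradiction.
Backtrack on x_22: now try x_22 = false.
The clause (x_23) is unit, so x_23 = true.
The clause (!x_13) is unit, so x_13 = false.
The clause (!x_33) is unit, so x_33 = false.
The clause (x_32) is unit, so x_32 = true.
The clause (!x_12) is unit, so x_12 = false.
The clause (!x_42) is unit, so x_42 = false.
The clause (x_43) is unit, so x_43 = true.
But (!x_43) is also a unit clause — contradiction.
Both values of x_22 lead to a conflict.
Both values of x_11 lead to a conflict.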